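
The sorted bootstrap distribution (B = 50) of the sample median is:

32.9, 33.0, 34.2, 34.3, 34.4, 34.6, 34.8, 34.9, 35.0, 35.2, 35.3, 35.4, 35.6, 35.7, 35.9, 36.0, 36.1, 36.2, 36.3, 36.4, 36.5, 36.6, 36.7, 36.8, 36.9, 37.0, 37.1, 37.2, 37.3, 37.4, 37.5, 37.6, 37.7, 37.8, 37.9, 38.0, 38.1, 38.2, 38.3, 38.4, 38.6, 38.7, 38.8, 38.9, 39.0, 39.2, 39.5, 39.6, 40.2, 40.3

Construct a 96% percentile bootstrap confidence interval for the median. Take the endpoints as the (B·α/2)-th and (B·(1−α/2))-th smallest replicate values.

(32.9, 40.2)

α = 0.04; lower rank = 50 × 0.020 = 1; upper rank = 50 × 0.980 = 49.
The 1st smallest replicate is 32.9; the 49th is 40.2.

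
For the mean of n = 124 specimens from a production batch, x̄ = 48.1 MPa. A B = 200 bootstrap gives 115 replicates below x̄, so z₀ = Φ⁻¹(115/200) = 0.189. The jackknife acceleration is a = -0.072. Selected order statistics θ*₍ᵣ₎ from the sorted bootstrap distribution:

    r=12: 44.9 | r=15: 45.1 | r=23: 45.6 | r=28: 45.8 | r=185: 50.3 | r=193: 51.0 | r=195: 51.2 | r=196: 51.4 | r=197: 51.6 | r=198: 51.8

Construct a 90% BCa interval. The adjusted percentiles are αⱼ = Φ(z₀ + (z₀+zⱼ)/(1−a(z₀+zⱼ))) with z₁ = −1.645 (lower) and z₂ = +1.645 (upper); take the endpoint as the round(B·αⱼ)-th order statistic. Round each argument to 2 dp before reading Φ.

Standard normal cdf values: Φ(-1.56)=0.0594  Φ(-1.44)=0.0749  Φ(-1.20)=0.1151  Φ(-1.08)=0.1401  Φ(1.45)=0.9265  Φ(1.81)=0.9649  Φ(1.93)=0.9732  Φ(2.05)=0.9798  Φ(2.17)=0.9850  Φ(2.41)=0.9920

(45.1, 51.0)

Lower: z₀ + z₁ = 0.189 + (-1.645) = -1.456; 1 − a(z₀+z₁) = 1 − (-0.072)(-1.456) = 0.8952; argument = 0.189 + (-1.456)/0.8952 = -1.4375 → -1.44.
α₁ = Φ(-1.44) = 0.0749; rank = round(200 × 0.0749) = 15; θ*₍15₎ = 45.1.
Upper: z₀ + z₂ = 1.834; 1 − a(z₀+z₂) = 1.1320; argument = 1.8091 → 1.81; α₂ = 0.9649; rank = 193; θ*₍193₎ = 51.0.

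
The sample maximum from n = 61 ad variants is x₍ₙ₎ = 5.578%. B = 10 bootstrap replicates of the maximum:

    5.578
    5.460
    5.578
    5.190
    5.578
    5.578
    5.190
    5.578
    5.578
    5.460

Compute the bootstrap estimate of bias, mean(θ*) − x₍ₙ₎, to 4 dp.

bias = −0.1012

mean(θ*) = (5.578 + 5.460 + 5.578 + 5.190 + 5.578 + 5.578 + 5.190 + 5.578 + 5.578 + 5.460) / 10 = 5.47680
bias = 5.47680 − 5.578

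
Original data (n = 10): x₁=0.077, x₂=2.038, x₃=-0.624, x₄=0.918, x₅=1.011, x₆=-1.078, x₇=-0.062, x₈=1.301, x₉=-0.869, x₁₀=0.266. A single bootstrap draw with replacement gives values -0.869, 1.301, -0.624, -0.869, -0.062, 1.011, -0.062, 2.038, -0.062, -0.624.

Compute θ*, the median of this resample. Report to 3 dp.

Sorted: -0.869, -0.869, -0.624, -0.624, -0.062, -0.062, -0.062, 1.011, 1.301, 2.038
Median = average of the two middle values = -0.062

θ* = -0.062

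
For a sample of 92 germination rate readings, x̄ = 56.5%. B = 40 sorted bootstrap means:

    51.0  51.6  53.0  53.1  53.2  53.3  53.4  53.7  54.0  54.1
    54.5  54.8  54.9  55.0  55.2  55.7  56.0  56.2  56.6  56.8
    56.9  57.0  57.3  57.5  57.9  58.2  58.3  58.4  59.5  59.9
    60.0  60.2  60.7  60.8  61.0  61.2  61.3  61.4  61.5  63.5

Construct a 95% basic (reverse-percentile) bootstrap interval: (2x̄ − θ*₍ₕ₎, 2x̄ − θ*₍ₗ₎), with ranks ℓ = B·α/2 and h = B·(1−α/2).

Percentile endpoints at ranks 1 and 39: θ*₍1₎ = 51.0, θ*₍39₎ = 61.5.
Basic interval reflects these around x̄:
  lower = 2 × 56.5 − 61.5 = 51.5
  upper = 2 × 56.5 − 51.0 = 62.0

(51.5, 62.0)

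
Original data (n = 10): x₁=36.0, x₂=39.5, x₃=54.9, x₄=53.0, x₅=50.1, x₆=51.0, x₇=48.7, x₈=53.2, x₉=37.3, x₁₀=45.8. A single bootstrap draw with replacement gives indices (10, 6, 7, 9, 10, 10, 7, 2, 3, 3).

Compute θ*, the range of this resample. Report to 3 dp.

θ* = 17.600

Resample values: 45.8, 51.0, 48.7, 37.3, 45.8, 45.8, 48.7, 39.5, 54.9, 54.9.
Range = 54.9 − 37.3 = 17.600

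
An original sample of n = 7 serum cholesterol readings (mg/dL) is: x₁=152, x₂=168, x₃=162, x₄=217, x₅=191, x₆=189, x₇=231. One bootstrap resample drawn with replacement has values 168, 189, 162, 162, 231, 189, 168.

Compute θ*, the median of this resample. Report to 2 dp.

θ* = 168.00

Sorted: 162, 162, 168, 168, 189, 189, 231
Median = middle value = 168.00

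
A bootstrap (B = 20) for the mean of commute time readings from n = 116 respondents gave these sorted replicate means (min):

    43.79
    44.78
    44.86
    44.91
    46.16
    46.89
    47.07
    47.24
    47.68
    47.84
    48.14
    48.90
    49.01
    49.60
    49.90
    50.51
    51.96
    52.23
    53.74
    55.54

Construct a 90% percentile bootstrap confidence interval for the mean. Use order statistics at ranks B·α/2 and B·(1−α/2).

(43.79, 53.74)

α = 0.10; lower rank = 20 × 0.050 = 1; upper rank = 20 × 0.950 = 19.
The 1st smallest replicate is 43.79; the 19th is 53.74.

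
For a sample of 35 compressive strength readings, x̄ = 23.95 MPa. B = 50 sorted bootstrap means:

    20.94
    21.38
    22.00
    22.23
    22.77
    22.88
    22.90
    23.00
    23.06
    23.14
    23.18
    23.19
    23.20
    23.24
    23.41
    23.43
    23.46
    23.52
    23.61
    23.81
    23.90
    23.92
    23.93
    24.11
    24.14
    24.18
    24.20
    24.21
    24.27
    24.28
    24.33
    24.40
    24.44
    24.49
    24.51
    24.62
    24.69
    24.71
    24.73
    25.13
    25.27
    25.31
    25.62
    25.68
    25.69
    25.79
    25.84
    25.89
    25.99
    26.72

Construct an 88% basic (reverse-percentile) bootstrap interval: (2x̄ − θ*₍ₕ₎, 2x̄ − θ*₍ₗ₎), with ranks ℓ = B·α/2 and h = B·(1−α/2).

(22.06, 25.90)

Percentile endpoints at ranks 3 and 47: θ*₍3₎ = 22.00, θ*₍47₎ = 25.84.
Basic interval reflects these around x̄:
  lower = 2 × 23.95 − 25.84 = 22.06
  upper = 2 × 23.95 − 22.00 = 25.90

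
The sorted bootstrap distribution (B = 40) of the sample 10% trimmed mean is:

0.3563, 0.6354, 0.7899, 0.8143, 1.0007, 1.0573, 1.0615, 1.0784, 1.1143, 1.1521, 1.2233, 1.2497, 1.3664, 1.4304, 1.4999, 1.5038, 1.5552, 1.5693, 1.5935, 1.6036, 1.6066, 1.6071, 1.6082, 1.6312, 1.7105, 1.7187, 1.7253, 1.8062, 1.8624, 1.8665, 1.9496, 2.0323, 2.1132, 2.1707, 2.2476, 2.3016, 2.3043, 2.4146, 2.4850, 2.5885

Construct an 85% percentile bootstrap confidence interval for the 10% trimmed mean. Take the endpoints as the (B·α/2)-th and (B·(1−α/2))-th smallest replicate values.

(0.7899, 2.3043)

α = 0.15; lower rank = 40 × 0.075 = 3; upper rank = 40 × 0.925 = 37.
The 3rd smallest replicate is 0.7899; the 37th is 2.3043.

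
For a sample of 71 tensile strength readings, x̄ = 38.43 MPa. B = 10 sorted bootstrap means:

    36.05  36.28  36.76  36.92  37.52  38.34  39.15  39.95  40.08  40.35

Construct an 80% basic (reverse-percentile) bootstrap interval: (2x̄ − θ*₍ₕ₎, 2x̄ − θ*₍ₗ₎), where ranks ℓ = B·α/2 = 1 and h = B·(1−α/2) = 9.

Percentile endpoints at ranks 1 and 9: θ*₍1₎ = 36.05, θ*₍9₎ = 40.08.
Basic interval reflects these around x̄:
  lower = 2 × 38.43 − 40.08 = 36.78
  upper = 2 × 38.43 − 36.05 = 40.81

(36.78, 40.81)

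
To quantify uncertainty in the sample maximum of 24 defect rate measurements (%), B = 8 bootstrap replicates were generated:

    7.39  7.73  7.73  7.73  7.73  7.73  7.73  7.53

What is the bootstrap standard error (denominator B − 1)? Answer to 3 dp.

Bootstrap SE is the standard deviation of the 8 replicate maximums.
Mean of replicates: (7.39 + 7.73 + 7.73 + 7.73 + 7.73 + 7.73 + 7.73 + 7.53) / 8 = 61.3000 / 8 = 7.6625
Sum of squared deviations: (−0.2725)² + (+0.0675)² + (+0.0675)² + (+0.0675)² + (+0.0675)² + (+0.0675)² + (+0.0675)² + (−0.1325)² = 0.1192
Variance = 0.1192 / 7 = 0.0170
SE* = √0.0170

SE* = 0.130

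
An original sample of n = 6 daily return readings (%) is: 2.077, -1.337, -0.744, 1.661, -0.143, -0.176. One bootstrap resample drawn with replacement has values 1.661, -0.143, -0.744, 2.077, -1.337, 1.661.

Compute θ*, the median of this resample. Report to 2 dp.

Sorted: -1.337, -0.744, -0.143, 1.661, 1.661, 2.077
Median = average of the two middle values = 0.76

θ* = 0.76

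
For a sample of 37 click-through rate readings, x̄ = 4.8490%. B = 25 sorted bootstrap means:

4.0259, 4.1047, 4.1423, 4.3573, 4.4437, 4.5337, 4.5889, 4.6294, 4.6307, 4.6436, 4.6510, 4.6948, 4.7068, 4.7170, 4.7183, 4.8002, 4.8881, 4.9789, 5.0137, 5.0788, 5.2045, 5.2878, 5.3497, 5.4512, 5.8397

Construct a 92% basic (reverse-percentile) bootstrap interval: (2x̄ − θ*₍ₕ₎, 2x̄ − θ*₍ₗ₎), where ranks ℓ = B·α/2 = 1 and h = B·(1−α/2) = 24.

(4.2468, 5.6721)

Percentile endpoints at ranks 1 and 24: θ*₍1₎ = 4.0259, θ*₍24₎ = 5.4512.
Basic interval reflects these around x̄:
  lower = 2 × 4.8490 − 5.4512 = 4.2468
  upper = 2 × 4.8490 − 4.0259 = 5.6721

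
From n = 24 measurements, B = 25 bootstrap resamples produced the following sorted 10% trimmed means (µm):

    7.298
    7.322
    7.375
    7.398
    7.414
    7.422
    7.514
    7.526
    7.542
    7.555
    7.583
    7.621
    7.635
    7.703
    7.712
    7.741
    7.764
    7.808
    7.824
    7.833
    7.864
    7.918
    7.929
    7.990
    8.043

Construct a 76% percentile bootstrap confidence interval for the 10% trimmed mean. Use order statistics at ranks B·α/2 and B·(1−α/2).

(7.375, 7.918)

α = 0.24; lower rank = 25 × 0.120 = 3; upper rank = 25 × 0.880 = 22.
The 3rd smallest replicate is 7.375; the 22nd is 7.918.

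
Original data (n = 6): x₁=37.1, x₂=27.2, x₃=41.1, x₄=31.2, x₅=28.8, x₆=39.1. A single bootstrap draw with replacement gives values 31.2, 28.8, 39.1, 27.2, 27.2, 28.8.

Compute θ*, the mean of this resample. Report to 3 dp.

θ* = 30.383

Mean = (31.2 + 28.8 + 39.1 + 27.2 + 27.2 + 28.8) / 6 = 182.30 / 6 = 30.383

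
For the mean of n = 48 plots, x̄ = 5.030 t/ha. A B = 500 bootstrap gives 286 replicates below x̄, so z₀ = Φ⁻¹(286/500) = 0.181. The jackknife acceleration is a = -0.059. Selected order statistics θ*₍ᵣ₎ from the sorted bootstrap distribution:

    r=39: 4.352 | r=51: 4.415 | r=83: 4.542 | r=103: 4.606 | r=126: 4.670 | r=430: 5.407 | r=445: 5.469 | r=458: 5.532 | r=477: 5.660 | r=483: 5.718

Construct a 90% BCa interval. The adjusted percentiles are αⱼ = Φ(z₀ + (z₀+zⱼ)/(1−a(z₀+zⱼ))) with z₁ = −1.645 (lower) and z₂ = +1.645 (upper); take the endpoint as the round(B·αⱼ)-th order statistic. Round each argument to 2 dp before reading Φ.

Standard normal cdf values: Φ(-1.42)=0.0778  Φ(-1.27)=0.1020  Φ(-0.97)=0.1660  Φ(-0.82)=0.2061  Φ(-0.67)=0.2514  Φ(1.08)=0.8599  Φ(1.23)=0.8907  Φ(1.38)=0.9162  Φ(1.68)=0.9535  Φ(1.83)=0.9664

Lower: z₀ + z₁ = 0.181 + (-1.645) = -1.464; 1 − a(z₀+z₁) = 1 − (-0.059)(-1.464) = 0.9136; argument = 0.181 + (-1.464)/0.9136 = -1.4214 → -1.42.
α₁ = Φ(-1.42) = 0.0778; rank = round(500 × 0.0778) = 39; θ*₍39₎ = 4.352.
Upper: z₀ + z₂ = 1.826; 1 − a(z₀+z₂) = 1.1077; argument = 1.8294 → 1.83; α₂ = 0.9664; rank = 483; θ*₍483₎ = 5.718.

(4.352, 5.718)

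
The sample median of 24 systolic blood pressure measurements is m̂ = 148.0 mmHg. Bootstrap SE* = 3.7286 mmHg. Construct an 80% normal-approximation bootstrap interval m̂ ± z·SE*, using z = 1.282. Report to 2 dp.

Margin = 1.282 × 3.7286 = 4.780
Interval: 148.0 ± 4.780

(143.22, 152.78)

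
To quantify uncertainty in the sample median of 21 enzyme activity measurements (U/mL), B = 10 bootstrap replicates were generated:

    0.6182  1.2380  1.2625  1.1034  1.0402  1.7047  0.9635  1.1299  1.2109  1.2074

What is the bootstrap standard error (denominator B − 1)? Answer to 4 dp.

Bootstrap SE is the standard deviation of the 10 replicate medians.
Mean of replicates: (0.6182 + 1.2380 + 1.2625 + 1.1034 + 1.0402 + 1.7047 + 0.9635 + 1.1299 + 1.2109 + 1.2074) / 10 = 11.47870 / 10 = 1.14787
Sum of squared deviations: (−0.52967)² + (+0.09013)² + (+0.11463)² + (−0.04447)² + (−0.10767)² + (+0.55683)² + (−0.18437)² + (−0.01797)² + (+0.06303)² + (+0.05953)² = 0.66728
Variance = 0.66728 / 9 = 0.07414
SE* = √0.07414

SE* = 0.2723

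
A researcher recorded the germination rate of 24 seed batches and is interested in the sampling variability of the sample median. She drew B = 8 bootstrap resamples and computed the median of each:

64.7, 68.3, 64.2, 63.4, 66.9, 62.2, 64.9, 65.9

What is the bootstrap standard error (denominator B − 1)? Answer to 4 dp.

SE* = 1.9427

Bootstrap SE is the standard deviation of the 8 replicate medians.
Mean of replicates: (64.7 + 68.3 + 64.2 + 63.4 + 66.9 + 62.2 + 64.9 + 65.9) / 8 = 520.50000 / 8 = 65.06250
Sum of squared deviations: (−0.36250)² + (+3.23750)² + (−0.86250)² + (−1.66250)² + (+1.83750)² + (−2.86250)² + (−0.16250)² + (+0.83750)² = 26.41875
Variance = 26.41875 / 7 = 3.77411
SE* = √3.77411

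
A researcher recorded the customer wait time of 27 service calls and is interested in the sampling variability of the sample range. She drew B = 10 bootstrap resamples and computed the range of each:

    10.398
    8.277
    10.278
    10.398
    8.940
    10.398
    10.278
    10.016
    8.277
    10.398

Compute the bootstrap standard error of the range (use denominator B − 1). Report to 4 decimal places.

Bootstrap SE is the standard deviation of the 10 replicate ranges.
Mean of replicates: (10.398 + 8.277 + 10.278 + 10.398 + 8.940 + 10.398 + 10.278 + 10.016 + 8.277 + 10.398) / 10 = 97.65800 / 10 = 9.76580
Sum of squared deviations: (+0.63220)² + (−1.48880)² + (+0.51220)² + (+0.63220)² + (−0.82580)² + (+0.63220)² + (+0.51220)² + (+0.25020)² + (−1.48880)² + (+0.63220)² = 7.30100
Variance = 7.30100 / 9 = 0.81122
SE* = √0.81122

SE* = 0.9007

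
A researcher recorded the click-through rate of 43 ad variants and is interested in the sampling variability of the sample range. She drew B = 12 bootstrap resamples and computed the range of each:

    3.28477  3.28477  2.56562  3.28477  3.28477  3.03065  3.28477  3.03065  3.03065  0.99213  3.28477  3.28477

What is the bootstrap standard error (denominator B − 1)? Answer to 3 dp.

Bootstrap SE is the standard deviation of the 12 replicate ranges.
Mean of replicates: (3.28477 + 3.28477 + 2.56562 + 3.28477 + 3.28477 + 3.03065 + 3.28477 + 3.03065 + 3.03065 + 0.99213 + 3.28477 + 3.28477) / 12 = 35.643090 / 12 = 2.970258
Sum of squared deviations: (+0.314512)² + (+0.314512)² + (−0.404638)² + (+0.314512)² + (+0.314512)² + (+0.060392)² + (+0.314512)² + (+0.060392)² + (+0.060392)² + (−1.978128)² + (+0.314512)² + (+0.314512)² = 4.780088
Variance = 4.780088 / 11 = 0.434553
SE* = √0.434553

SE* = 0.659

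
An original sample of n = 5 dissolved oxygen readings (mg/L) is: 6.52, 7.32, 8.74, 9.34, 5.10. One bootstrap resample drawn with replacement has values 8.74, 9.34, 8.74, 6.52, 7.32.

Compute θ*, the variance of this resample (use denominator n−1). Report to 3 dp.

θ* = 1.364

Mean = 8.1320; sum of squared deviations = 5.4565
s² = 5.4565 / 4 = 1.3641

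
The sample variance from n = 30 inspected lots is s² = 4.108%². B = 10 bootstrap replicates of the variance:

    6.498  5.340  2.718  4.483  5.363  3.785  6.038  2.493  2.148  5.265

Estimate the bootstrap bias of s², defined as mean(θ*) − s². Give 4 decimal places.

bias = +0.3051

mean(θ*) = (6.498 + 5.340 + 2.718 + 4.483 + 5.363 + 3.785 + 6.038 + 2.493 + 2.148 + 5.265) / 10 = 4.41310
bias = 4.41310 − 4.108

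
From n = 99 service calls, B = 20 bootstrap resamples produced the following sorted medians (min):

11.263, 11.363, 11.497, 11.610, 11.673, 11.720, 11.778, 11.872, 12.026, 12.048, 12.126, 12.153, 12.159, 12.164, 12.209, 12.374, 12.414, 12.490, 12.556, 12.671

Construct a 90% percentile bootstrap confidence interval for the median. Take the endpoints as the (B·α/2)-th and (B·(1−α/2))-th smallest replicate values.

α = 0.10; lower rank = 20 × 0.050 = 1; upper rank = 20 × 0.950 = 19.
The 1st smallest replicate is 11.263; the 19th is 12.556.

(11.263, 12.556)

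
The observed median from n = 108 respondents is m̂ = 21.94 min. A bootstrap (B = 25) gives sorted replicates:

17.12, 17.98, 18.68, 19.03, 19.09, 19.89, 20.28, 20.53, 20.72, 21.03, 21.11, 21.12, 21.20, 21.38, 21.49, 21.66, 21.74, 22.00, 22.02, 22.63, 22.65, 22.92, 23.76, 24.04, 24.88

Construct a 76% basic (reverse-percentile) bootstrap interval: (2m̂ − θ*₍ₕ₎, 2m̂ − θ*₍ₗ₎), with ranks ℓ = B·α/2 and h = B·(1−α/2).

(20.96, 25.20)

Percentile endpoints at ranks 3 and 22: θ*₍3₎ = 18.68, θ*₍22₎ = 22.92.
Basic interval reflects these around m̂:
  lower = 2 × 21.94 − 22.92 = 20.96
  upper = 2 × 21.94 − 18.68 = 25.20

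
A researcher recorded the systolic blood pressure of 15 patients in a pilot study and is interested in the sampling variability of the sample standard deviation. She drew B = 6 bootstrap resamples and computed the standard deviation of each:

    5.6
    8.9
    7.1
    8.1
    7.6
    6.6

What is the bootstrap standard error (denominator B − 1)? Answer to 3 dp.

SE* = 1.158

Bootstrap SE is the standard deviation of the 6 replicate standard deviations.
Mean of replicates: (5.6 + 8.9 + 7.1 + 8.1 + 7.6 + 6.6) / 6 = 43.9000 / 6 = 7.3167
Sum of squared deviations: (−1.7167)² + (+1.5833)² + (−0.2167)² + (+0.7833)² + (+0.2833)² + (−0.7167)² = 6.7083
Variance = 6.7083 / 5 = 1.3417
SE* = √1.3417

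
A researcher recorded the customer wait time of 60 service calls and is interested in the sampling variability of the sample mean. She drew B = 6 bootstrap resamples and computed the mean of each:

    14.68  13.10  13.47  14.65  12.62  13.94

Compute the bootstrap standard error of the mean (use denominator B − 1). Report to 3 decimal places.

SE* = 0.835

Bootstrap SE is the standard deviation of the 6 replicate means.
Mean of replicates: (14.68 + 13.10 + 13.47 + 14.65 + 12.62 + 13.94) / 6 = 82.4600 / 6 = 13.7433
Sum of squared deviations: (+0.9367)² + (−0.6433)² + (−0.2733)² + (+0.9067)² + (−1.1233)² + (+0.1967)² = 3.4885
Variance = 3.4885 / 5 = 0.6977
SE* = √0.6977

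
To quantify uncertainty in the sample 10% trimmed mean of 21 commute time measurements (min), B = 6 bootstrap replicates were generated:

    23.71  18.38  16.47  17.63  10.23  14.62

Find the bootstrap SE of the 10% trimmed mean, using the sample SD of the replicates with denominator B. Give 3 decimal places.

SE* = 4.061

Bootstrap SE is the standard deviation of the 6 replicate 10% trimmed means.
Mean of replicates: (23.71 + 18.38 + 16.47 + 17.63 + 10.23 + 14.62) / 6 = 101.0400 / 6 = 16.8400
Sum of squared deviations: (+6.8700)² + (+1.5400)² + (−0.3700)² + (+0.7900)² + (−6.6100)² + (−2.2200)² = 98.9500
Variance = 98.9500 / 6 = 16.4917
SE* = √16.4917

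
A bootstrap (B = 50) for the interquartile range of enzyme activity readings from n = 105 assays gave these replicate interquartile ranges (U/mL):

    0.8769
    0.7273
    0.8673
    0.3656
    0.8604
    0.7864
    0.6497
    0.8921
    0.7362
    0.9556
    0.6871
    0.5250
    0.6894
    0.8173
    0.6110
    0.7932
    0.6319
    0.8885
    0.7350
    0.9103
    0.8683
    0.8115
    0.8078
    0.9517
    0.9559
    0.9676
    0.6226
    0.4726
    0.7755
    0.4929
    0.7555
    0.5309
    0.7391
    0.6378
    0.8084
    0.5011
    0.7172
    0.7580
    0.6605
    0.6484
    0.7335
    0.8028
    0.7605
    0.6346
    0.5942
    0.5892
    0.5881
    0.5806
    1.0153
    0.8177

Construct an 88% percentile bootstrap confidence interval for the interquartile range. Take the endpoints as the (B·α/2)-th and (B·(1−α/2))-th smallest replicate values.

Sorted replicates: 0.3656, 0.4726, 0.4929, 0.5011, 0.5250, 0.5309, 0.5806, 0.5881, 0.5892, 0.5942, 0.6110, 0.6226, 0.6319, 0.6346, 0.6378, 0.6484, 0.6497, 0.6605, 0.6871, 0.6894, 0.7172, 0.7273, 0.7335, 0.7350, 0.7362, 0.7391, 0.7555, 0.7580, 0.7605, 0.7755, 0.7864, 0.7932, 0.8028, 0.8078, 0.8084, 0.8115, 0.8173, 0.8177, 0.8604, 0.8673, 0.8683, 0.8769, 0.8885, 0.8921, 0.9103, 0.9517, 0.9556, 0.9559, 0.9676, 1.0153
α = 0.12; lower rank = 50 × 0.060 = 3; upper rank = 50 × 0.940 = 47.
The 3rd smallest replicate is 0.4929; the 47th is 0.9556.

(0.4929, 0.9556)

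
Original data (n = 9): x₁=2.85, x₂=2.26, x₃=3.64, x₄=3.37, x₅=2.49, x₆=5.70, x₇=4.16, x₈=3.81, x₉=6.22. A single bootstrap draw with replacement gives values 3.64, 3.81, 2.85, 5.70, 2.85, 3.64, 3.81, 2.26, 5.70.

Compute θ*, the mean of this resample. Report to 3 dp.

θ* = 3.807

Mean = (3.64 + 3.81 + 2.85 + 5.70 + 2.85 + 3.64 + 3.81 + 2.26 + 5.70) / 9 = 34.260 / 9 = 3.807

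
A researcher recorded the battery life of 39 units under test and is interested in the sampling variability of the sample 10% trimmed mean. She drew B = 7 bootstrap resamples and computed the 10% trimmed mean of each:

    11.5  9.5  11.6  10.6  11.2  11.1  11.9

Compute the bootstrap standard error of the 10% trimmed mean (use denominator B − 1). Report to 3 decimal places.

SE* = 0.802

Bootstrap SE is the standard deviation of the 7 replicate 10% trimmed means.
Mean of replicates: (11.5 + 9.5 + 11.6 + 10.6 + 11.2 + 11.1 + 11.9) / 7 = 77.4000 / 7 = 11.0571
Sum of squared deviations: (+0.4429)² + (−1.5571)² + (+0.5429)² + (−0.4571)² + (+0.1429)² + (+0.0429)² + (+0.8429)² = 3.8571
Variance = 3.8571 / 6 = 0.6429
SE* = √0.6429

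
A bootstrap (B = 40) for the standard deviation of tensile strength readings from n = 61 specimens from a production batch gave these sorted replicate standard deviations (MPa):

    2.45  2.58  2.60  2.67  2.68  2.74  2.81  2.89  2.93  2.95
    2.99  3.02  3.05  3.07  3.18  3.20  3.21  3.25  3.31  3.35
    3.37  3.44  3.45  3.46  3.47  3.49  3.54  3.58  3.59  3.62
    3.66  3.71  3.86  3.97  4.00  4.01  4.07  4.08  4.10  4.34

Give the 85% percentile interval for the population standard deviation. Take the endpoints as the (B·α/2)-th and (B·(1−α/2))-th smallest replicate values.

(2.60, 4.07)

α = 0.15; lower rank = 40 × 0.075 = 3; upper rank = 40 × 0.925 = 37.
The 3rd smallest replicate is 2.60; the 37th is 4.07.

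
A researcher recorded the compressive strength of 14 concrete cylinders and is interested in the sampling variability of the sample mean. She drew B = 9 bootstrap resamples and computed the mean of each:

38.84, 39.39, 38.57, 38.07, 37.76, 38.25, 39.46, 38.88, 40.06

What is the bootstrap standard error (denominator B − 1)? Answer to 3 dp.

Bootstrap SE is the standard deviation of the 9 replicate means.
Mean of replicates: (38.84 + 39.39 + 38.57 + 38.07 + 37.76 + 38.25 + 39.46 + 38.88 + 40.06) / 9 = 349.2800 / 9 = 38.8089
Sum of squared deviations: (+0.0311)² + (+0.5811)² + (−0.2389)² + (−0.7389)² + (−1.0489)² + (−0.5589)² + (+0.6511)² + (+0.0711)² + (+1.2511)² = 4.3485
Variance = 4.3485 / 8 = 0.5436
SE* = √0.5436

SE* = 0.737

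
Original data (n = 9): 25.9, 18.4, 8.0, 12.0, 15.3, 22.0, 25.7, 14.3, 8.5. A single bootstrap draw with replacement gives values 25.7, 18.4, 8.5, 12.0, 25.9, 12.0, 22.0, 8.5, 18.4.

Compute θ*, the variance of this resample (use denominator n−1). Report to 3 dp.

θ* = 47.254

Mean = 16.8222; sum of squared deviations = 378.0356
s² = 378.0356 / 8 = 47.2544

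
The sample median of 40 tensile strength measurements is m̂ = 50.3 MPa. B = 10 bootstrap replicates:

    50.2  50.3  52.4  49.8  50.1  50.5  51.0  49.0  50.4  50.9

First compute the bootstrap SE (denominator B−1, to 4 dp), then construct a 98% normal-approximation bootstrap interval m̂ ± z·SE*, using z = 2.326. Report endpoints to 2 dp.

Mean of replicates = 50.4600; sum of squared deviations = 7.0440; SE* = √(7.0440/9) = 0.8847
Margin = 2.326 × 0.8847 = 2.058
Interval: 50.3 ± 2.058

(48.24, 52.36)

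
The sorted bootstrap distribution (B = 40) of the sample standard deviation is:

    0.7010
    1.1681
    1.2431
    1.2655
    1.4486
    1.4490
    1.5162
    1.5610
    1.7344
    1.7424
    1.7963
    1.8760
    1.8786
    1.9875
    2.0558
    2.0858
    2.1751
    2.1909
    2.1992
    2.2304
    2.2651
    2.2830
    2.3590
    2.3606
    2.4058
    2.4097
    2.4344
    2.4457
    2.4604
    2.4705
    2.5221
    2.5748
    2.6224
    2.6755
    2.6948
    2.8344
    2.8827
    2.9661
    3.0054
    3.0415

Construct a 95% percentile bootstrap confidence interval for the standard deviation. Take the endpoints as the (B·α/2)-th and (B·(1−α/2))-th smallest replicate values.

α = 0.05; lower rank = 40 × 0.025 = 1; upper rank = 40 × 0.975 = 39.
The 1st smallest replicate is 0.7010; the 39th is 3.0054.

(0.7010, 3.0054)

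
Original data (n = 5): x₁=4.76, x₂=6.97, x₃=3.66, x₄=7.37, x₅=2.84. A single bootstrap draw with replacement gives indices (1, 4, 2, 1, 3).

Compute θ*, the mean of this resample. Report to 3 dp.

Resample values: 4.76, 7.37, 6.97, 4.76, 3.66.
Mean = (4.76 + 7.37 + 6.97 + 4.76 + 3.66) / 5 = 27.520 / 5 = 5.504

θ* = 5.504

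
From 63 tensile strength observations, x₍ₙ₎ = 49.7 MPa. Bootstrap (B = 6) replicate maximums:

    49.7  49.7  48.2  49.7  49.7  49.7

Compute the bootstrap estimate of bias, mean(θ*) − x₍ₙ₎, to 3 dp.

mean(θ*) = (49.7 + 49.7 + 48.2 + 49.7 + 49.7 + 49.7) / 6 = 49.4500
bias = 49.4500 − 49.7

bias = −0.250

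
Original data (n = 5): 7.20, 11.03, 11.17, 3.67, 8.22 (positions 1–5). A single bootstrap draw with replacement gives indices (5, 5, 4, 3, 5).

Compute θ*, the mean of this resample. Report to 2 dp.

θ* = 7.90

Resample values: 8.22, 8.22, 3.67, 11.17, 8.22.
Mean = (8.22 + 8.22 + 3.67 + 11.17 + 8.22) / 5 = 39.500 / 5 = 7.90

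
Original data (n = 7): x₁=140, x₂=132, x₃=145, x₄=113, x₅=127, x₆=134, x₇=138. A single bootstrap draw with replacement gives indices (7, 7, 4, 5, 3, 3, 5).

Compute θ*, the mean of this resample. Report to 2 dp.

θ* = 133.29

Resample values: 138, 138, 113, 127, 145, 145, 127.
Mean = (138 + 138 + 113 + 127 + 145 + 145 + 127) / 7 = 933.0 / 7 = 133.29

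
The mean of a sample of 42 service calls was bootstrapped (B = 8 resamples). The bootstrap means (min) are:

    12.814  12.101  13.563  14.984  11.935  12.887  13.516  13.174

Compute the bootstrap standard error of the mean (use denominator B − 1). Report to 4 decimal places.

Bootstrap SE is the standard deviation of the 8 replicate means.
Mean of replicates: (12.814 + 12.101 + 13.563 + 14.984 + 11.935 + 12.887 + 13.516 + 13.174) / 8 = 104.97400 / 8 = 13.12175
Sum of squared deviations: (−0.30775)² + (−1.02075)² + (+0.44125)² + (+1.86225)² + (−1.18675)² + (−0.23475)² + (+0.39425)² + (+0.05225)² = 6.42096
Variance = 6.42096 / 7 = 0.91728
SE* = √0.91728

SE* = 0.9577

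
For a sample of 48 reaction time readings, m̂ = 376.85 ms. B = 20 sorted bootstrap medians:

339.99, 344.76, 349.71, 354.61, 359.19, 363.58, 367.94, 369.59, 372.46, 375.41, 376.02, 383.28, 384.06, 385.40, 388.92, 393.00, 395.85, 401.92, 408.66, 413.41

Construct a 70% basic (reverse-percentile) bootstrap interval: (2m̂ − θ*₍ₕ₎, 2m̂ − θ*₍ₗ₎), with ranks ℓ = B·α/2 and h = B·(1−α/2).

Percentile endpoints at ranks 3 and 17: θ*₍3₎ = 349.71, θ*₍17₎ = 395.85.
Basic interval reflects these around m̂:
  lower = 2 × 376.85 − 395.85 = 357.85
  upper = 2 × 376.85 − 349.71 = 403.99

(357.85, 403.99)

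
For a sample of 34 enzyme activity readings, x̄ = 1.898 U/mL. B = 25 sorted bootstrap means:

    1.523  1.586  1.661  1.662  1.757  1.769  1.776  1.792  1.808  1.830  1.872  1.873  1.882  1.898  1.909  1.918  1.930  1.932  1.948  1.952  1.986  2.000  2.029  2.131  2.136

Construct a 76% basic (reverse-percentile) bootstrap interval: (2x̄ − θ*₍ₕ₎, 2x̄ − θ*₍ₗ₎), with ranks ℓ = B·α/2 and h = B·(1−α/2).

(1.796, 2.135)

Percentile endpoints at ranks 3 and 22: θ*₍3₎ = 1.661, θ*₍22₎ = 2.000.
Basic interval reflects these around x̄:
  lower = 2 × 1.898 − 2.000 = 1.796
  upper = 2 × 1.898 − 1.661 = 2.135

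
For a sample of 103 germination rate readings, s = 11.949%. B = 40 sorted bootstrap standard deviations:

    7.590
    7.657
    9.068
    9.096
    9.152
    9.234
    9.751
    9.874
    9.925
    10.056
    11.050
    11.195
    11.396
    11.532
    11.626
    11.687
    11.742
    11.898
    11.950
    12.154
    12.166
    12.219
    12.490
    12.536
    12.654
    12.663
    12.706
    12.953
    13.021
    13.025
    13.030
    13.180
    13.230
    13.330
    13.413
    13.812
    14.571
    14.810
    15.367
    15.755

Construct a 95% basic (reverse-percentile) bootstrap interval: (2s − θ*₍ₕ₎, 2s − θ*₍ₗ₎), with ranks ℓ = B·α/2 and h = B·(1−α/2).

(8.531, 16.308)

Percentile endpoints at ranks 1 and 39: θ*₍1₎ = 7.590, θ*₍39₎ = 15.367.
Basic interval reflects these around s:
  lower = 2 × 11.949 − 15.367 = 8.531
  upper = 2 × 11.949 − 7.590 = 16.308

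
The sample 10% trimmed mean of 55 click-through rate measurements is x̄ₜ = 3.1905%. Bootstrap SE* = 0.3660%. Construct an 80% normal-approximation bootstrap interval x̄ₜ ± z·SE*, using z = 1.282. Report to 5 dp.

(2.72129, 3.65971)

Margin = 1.282 × 0.3660 = 0.469212
Interval: 3.1905 ± 0.469212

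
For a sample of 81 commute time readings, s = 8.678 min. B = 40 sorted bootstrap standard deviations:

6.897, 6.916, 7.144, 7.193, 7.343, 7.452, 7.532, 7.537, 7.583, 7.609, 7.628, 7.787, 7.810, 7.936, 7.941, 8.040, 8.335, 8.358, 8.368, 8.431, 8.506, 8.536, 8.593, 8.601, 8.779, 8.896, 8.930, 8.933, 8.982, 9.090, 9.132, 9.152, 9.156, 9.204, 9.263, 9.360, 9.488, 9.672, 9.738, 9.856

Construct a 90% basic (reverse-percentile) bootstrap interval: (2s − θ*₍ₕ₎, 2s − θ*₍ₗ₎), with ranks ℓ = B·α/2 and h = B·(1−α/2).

Percentile endpoints at ranks 2 and 38: θ*₍2₎ = 6.916, θ*₍38₎ = 9.672.
Basic interval reflects these around s:
  lower = 2 × 8.678 − 9.672 = 7.684
  upper = 2 × 8.678 − 6.916 = 10.440

(7.684, 10.440)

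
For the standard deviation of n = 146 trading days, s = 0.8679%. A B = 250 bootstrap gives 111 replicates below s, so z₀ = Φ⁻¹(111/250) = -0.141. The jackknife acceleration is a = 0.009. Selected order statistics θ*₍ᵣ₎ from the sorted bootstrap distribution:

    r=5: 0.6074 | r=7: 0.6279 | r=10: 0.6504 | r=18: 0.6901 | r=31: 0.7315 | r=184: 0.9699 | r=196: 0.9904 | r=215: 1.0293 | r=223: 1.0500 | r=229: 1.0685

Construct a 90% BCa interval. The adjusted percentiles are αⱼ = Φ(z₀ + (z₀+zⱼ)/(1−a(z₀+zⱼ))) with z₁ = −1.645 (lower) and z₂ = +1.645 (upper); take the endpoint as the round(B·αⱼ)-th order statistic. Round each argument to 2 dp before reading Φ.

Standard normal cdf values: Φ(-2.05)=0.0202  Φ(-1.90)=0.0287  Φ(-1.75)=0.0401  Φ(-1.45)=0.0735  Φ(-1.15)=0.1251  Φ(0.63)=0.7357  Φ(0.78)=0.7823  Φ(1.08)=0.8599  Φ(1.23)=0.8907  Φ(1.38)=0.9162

(0.6279, 1.0685)

Lower: z₀ + z₁ = -0.141 + (-1.645) = -1.786; 1 − a(z₀+z₁) = 1 − (0.009)(-1.786) = 1.0161; argument = -0.141 + (-1.786)/1.0161 = -1.8987 → -1.90.
α₁ = Φ(-1.90) = 0.0287; rank = round(250 × 0.0287) = 7; θ*₍7₎ = 0.6279.
Upper: z₀ + z₂ = 1.504; 1 − a(z₀+z₂) = 0.9865; argument = 1.3836 → 1.38; α₂ = 0.9162; rank = 229; θ*₍229₎ = 1.0685.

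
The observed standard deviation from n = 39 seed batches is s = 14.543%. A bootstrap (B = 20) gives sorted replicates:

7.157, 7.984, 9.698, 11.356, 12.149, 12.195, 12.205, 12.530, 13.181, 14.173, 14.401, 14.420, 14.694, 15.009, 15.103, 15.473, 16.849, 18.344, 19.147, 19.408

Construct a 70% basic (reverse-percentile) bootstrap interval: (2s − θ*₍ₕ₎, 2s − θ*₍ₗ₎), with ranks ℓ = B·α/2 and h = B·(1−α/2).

Percentile endpoints at ranks 3 and 17: θ*₍3₎ = 9.698, θ*₍17₎ = 16.849.
Basic interval reflects these around s:
  lower = 2 × 14.543 − 16.849 = 12.237
  upper = 2 × 14.543 − 9.698 = 19.388

(12.237, 19.388)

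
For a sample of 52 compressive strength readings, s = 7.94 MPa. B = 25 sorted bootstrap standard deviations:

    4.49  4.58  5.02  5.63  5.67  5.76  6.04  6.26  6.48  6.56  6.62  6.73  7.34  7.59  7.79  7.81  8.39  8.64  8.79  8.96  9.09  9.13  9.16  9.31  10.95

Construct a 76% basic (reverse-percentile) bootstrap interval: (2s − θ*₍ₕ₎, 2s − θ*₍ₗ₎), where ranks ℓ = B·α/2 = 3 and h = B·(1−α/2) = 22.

(6.75, 10.86)

Percentile endpoints at ranks 3 and 22: θ*₍3₎ = 5.02, θ*₍22₎ = 9.13.
Basic interval reflects these around s:
  lower = 2 × 7.94 − 9.13 = 6.75
  upper = 2 × 7.94 − 5.02 = 10.86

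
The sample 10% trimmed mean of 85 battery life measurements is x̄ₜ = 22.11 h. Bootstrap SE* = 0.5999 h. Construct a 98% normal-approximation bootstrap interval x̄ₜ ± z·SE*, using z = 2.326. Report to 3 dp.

(20.715, 23.505)

Margin = 2.326 × 0.5999 = 1.3954
Interval: 22.11 ± 1.3954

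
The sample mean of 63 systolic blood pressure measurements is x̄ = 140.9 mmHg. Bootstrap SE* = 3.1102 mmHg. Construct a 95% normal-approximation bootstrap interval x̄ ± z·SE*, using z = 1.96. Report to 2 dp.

Margin = 1.96 × 3.1102 = 6.096
Interval: 140.9 ± 6.096

(134.80, 147.00)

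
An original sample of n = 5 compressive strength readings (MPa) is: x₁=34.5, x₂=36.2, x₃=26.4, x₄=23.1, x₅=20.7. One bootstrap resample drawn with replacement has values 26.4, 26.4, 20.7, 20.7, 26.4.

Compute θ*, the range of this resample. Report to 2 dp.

θ* = 5.70

Range = 26.4 − 20.7 = 5.70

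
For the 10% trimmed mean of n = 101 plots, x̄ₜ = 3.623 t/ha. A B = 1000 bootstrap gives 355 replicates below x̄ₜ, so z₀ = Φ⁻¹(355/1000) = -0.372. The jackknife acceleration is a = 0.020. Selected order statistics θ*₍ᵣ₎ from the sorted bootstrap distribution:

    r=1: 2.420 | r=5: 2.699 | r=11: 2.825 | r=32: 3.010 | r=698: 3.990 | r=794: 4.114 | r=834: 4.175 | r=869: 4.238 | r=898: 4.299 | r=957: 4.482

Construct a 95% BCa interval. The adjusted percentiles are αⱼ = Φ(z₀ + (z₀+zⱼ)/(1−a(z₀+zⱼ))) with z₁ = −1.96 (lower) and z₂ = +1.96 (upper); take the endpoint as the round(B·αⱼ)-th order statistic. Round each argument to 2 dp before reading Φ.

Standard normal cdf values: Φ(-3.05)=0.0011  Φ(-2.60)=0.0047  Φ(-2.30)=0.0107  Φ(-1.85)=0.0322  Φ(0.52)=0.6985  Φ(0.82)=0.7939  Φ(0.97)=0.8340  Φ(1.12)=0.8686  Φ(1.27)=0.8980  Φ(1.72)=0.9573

Lower: z₀ + z₁ = -0.372 + (-1.960) = -2.332; 1 − a(z₀+z₁) = 1 − (0.020)(-2.332) = 1.0466; argument = -0.372 + (-2.332)/1.0466 = -2.6001 → -2.60.
α₁ = Φ(-2.60) = 0.0047; rank = round(1000 × 0.0047) = 5; θ*₍5₎ = 2.699.
Upper: z₀ + z₂ = 1.588; 1 − a(z₀+z₂) = 0.9682; argument = 1.2681 → 1.27; α₂ = 0.8980; rank = 898; θ*₍898₎ = 4.299.

(2.699, 4.299)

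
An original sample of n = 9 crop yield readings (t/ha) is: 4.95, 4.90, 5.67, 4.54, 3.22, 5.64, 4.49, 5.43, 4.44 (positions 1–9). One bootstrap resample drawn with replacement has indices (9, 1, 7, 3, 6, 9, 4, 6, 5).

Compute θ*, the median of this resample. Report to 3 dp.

Resample values: 4.44, 4.95, 4.49, 5.67, 5.64, 4.44, 4.54, 5.64, 3.22.
Sorted: 3.22, 4.44, 4.44, 4.49, 4.54, 4.95, 5.64, 5.64, 5.67
Median = middle value = 4.540

θ* = 4.540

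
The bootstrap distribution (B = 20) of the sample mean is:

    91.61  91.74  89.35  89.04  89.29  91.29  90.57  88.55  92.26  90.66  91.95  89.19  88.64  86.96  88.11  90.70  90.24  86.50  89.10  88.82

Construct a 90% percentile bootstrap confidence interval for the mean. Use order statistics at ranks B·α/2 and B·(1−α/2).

(86.50, 91.95)

Sorted replicates: 86.50, 86.96, 88.11, 88.55, 88.64, 88.82, 89.04, 89.10, 89.19, 89.29, 89.35, 90.24, 90.57, 90.66, 90.70, 91.29, 91.61, 91.74, 91.95, 92.26
α = 0.10; lower rank = 20 × 0.050 = 1; upper rank = 20 × 0.950 = 19.
The 1st smallest replicate is 86.50; the 19th is 91.95.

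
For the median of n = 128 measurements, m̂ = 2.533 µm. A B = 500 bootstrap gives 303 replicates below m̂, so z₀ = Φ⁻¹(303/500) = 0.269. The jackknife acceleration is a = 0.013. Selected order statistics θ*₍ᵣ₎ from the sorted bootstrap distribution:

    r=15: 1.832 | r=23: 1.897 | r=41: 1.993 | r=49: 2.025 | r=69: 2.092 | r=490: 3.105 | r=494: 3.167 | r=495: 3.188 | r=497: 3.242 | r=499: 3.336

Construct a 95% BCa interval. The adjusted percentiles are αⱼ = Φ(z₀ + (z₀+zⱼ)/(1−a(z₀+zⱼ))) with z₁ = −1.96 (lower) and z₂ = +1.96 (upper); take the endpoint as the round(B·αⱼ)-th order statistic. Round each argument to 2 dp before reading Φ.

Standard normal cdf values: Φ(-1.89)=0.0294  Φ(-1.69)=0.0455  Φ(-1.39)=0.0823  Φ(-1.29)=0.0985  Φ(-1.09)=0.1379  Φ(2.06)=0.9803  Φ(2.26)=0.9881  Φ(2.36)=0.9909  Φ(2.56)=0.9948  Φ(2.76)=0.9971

(1.993, 3.242)

Lower: z₀ + z₁ = 0.269 + (-1.960) = -1.691; 1 − a(z₀+z₁) = 1 − (0.013)(-1.691) = 1.0220; argument = 0.269 + (-1.691)/1.0220 = -1.3856 → -1.39.
α₁ = Φ(-1.39) = 0.0823; rank = round(500 × 0.0823) = 41; θ*₍41₎ = 1.993.
Upper: z₀ + z₂ = 2.229; 1 − a(z₀+z₂) = 0.9710; argument = 2.5645 → 2.56; α₂ = 0.9948; rank = 497; θ*₍497₎ = 3.242.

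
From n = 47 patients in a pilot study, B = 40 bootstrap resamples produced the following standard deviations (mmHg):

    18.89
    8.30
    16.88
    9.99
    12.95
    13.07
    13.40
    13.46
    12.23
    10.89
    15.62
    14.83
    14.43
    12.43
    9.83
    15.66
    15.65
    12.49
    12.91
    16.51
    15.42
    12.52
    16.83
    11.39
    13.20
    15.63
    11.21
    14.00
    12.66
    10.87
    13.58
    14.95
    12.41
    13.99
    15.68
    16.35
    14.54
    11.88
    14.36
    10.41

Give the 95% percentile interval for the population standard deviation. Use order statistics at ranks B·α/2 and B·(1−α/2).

(8.30, 16.88)

Sorted replicates: 8.30, 9.83, 9.99, 10.41, 10.87, 10.89, 11.21, 11.39, 11.88, 12.23, 12.41, 12.43, 12.49, 12.52, 12.66, 12.91, 12.95, 13.07, 13.20, 13.40, 13.46, 13.58, 13.99, 14.00, 14.36, 14.43, 14.54, 14.83, 14.95, 15.42, 15.62, 15.63, 15.65, 15.66, 15.68, 16.35, 16.51, 16.83, 16.88, 18.89
α = 0.05; lower rank = 40 × 0.025 = 1; upper rank = 40 × 0.975 = 39.
The 1st smallest replicate is 8.30; the 39th is 16.88.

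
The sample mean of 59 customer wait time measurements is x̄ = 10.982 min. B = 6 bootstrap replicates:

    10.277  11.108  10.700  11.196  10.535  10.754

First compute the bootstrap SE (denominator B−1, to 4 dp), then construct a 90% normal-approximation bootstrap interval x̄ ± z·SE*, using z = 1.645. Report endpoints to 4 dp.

(10.4128, 11.5512)

Mean of replicates = 10.7617; sum of squared deviations = 0.5987; SE* = √(0.5987/5) = 0.3460
Margin = 1.645 × 0.3460 = 0.56917
Interval: 10.982 ± 0.56917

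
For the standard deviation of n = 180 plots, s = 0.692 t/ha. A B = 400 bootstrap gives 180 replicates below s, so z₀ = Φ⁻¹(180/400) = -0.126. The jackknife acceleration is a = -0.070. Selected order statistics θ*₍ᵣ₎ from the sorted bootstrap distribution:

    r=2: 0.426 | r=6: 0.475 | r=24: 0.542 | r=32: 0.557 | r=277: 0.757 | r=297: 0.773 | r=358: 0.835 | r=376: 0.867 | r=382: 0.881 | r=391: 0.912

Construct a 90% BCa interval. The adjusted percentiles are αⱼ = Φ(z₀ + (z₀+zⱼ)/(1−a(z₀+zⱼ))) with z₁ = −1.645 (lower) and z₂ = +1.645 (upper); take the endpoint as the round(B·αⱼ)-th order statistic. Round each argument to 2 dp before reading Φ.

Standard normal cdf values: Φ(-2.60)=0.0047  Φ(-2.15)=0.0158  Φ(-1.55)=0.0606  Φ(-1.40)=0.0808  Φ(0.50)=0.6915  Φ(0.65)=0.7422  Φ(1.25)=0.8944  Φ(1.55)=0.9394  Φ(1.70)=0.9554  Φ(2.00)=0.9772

Lower: z₀ + z₁ = -0.126 + (-1.645) = -1.771; 1 − a(z₀+z₁) = 1 − (-0.070)(-1.771) = 0.8760; argument = -0.126 + (-1.771)/0.8760 = -2.1476 → -2.15.
α₁ = Φ(-2.15) = 0.0158; rank = round(400 × 0.0158) = 6; θ*₍6₎ = 0.475.
Upper: z₀ + z₂ = 1.519; 1 − a(z₀+z₂) = 1.1063; argument = 1.2470 → 1.25; α₂ = 0.8944; rank = 358; θ*₍358₎ = 0.835.

(0.475, 0.835)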